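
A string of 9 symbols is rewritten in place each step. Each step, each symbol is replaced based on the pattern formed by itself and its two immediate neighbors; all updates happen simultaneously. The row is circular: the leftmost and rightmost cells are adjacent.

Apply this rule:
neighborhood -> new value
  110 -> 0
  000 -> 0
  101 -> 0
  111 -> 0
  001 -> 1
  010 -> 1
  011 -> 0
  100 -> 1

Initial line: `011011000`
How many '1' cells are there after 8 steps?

100000100
110001111
001010000
011011000  (repeats step 0; period 4)
step 8: 011011000
count of 1: 4

4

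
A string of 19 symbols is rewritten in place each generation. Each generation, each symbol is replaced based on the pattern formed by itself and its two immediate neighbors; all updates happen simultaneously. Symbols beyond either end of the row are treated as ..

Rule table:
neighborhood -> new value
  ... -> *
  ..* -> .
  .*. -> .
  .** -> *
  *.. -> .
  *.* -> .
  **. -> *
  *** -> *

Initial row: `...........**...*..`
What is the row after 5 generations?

**********.**.*...*
**********.**...*..
**********.**.*...*  (repeats generation 1; period 2)
generation 5: **********.**.*...*

**********.**.*...*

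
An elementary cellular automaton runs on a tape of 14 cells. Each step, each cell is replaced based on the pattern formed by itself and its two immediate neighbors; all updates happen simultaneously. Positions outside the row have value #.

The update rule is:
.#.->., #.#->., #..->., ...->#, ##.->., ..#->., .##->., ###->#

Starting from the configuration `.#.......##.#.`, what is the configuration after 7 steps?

...#####......
.#..###..####.
.....#....##..
.###...##.....
..#..#....###.
.......##..#..
.#####........

.#####........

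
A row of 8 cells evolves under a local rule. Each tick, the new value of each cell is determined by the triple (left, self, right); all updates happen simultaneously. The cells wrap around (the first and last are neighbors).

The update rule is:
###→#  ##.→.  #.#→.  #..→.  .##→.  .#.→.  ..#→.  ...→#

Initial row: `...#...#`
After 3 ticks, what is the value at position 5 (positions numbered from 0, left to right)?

#

.#...#..
...#...#  (repeats tick 0; period 2)
tick 3: .#...#..
position 5 holds #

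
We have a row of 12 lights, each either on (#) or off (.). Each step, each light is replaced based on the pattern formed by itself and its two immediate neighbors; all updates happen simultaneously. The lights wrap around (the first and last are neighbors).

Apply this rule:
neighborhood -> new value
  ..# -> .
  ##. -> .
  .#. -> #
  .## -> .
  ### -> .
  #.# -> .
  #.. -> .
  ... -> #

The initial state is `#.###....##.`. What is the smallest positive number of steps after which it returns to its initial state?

#.....##....
#.###....##.

2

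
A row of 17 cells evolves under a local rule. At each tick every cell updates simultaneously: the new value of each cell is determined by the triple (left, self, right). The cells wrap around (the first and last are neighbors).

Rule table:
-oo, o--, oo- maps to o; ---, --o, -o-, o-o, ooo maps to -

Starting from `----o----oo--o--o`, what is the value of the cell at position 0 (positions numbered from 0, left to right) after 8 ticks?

o

o----o---ooo--o--
-o----o--o-oo--o-
--o----o---ooo--o
o--o----o--o-oo--
-o--o----o---ooo-
--o--o----o--o-oo
o--o--o----o---oo
oo--o--o----o--o-
position 0 holds o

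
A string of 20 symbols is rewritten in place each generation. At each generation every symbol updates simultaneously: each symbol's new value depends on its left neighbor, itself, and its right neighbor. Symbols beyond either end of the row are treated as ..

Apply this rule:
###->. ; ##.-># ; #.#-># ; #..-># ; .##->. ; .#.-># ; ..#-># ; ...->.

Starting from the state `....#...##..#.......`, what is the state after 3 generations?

.####...##..#.##....

...###.#.#####......
..#..####....##.....
.####...##..#.##....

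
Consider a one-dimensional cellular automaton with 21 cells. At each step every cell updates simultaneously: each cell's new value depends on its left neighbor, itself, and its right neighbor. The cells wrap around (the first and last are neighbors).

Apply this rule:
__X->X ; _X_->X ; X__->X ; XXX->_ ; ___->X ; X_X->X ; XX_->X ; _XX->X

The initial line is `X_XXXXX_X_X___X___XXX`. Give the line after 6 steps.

X_XXXXX___________XXX

step 1: XXX___XXXXXXXXXXXXX__
step 2: X_XXXXX___________XXX
step 3: XXX___XXXXXXXXXXXXX__  (repeats step 1; period 2)
step 6: X_XXXXX___________XXX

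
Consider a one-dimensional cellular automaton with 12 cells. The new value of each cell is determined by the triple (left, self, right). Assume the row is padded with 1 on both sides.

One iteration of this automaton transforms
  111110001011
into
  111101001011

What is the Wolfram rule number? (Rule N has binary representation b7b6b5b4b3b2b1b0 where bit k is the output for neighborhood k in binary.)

position 0: 111 → 1  (bit 7 = 1)
position 4: 110 → 0  (bit 6 = 0)
position 9: 101 → 0  (bit 5 = 0)
position 5: 100 → 1  (bit 4 = 1)
position 10: 011 → 1  (bit 3 = 1)
position 8: 010 → 1  (bit 2 = 1)
position 7: 001 → 0  (bit 1 = 0)
position 6: 000 → 0  (bit 0 = 0)
bits b7..b0 = 10011100 = 156

156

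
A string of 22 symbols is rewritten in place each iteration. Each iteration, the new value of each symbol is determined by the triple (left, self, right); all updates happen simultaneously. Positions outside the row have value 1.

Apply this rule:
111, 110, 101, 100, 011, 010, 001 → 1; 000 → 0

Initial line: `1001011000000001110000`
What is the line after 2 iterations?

1111111110000111111111

1111111100000011111001
1111111110000111111111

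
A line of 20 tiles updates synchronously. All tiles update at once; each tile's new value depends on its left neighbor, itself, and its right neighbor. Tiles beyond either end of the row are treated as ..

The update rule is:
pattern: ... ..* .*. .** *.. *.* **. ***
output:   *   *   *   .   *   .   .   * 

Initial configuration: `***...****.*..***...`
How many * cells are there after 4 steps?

.*.***.**..***.*.***
**..*....**.*..*..*.
..*******...********
**.*****.***.******.
count of *: 16

16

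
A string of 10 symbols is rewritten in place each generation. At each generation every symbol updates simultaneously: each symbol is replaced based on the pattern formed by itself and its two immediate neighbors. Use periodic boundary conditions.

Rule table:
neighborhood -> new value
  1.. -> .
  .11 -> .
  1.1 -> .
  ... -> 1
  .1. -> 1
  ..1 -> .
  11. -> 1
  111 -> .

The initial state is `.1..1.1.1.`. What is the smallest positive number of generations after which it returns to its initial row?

.1..1.1.1.

1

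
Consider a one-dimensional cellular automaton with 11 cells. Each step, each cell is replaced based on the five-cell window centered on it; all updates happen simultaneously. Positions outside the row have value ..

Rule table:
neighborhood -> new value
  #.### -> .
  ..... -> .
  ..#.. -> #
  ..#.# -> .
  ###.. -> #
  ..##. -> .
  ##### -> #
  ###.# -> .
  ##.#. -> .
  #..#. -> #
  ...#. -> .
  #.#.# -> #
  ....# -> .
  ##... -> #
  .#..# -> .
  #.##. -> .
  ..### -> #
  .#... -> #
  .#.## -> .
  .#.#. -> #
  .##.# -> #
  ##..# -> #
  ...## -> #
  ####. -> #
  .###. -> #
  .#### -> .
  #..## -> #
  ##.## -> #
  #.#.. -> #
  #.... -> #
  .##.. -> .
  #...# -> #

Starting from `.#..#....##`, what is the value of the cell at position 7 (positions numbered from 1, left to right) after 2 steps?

.#.####.#..
.....#..###
position 7 holds .

.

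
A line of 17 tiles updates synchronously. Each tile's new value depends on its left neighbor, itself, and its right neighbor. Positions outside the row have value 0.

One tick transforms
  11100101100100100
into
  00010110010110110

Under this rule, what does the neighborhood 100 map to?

1

At position 3 the neighborhood is 100; the next row has 1 there.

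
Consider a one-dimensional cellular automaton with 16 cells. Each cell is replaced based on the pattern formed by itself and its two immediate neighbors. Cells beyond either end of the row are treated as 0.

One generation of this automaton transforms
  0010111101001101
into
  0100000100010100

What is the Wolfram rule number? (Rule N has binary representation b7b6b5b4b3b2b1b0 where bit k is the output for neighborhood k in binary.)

66

position 5: 111 → 0  (bit 7 = 0)
position 7: 110 → 1  (bit 6 = 1)
position 3: 101 → 0  (bit 5 = 0)
position 10: 100 → 0  (bit 4 = 0)
position 4: 011 → 0  (bit 3 = 0)
position 2: 010 → 0  (bit 2 = 0)
position 1: 001 → 1  (bit 1 = 1)
position 0: 000 → 0  (bit 0 = 0)
bits b7..b0 = 01000010 = 66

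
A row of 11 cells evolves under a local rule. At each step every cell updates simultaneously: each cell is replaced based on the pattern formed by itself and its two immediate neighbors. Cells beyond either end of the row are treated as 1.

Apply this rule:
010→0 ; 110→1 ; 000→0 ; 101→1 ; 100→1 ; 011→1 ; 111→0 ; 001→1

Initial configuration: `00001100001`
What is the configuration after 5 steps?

11111110011

10011110011
11110011110
00011110011
10110011110
11111110011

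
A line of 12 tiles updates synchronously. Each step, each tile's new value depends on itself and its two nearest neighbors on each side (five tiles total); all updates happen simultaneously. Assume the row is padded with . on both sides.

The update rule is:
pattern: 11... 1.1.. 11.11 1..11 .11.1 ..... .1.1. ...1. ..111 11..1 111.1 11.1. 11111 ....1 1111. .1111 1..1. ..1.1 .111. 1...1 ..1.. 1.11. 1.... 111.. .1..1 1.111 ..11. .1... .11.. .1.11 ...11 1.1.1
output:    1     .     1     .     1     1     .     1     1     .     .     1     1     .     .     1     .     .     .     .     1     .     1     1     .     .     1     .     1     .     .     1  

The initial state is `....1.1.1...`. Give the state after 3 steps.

11.1..1...11
111...1...11
1.11.11...11

1.11.11...11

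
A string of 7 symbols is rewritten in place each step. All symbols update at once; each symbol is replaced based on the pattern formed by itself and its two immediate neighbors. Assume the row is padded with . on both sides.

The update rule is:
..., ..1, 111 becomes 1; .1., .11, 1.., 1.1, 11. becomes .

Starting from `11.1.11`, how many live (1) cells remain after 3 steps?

5

step 1: .......
step 2: 1111111
step 3: .11111.
count of 1: 5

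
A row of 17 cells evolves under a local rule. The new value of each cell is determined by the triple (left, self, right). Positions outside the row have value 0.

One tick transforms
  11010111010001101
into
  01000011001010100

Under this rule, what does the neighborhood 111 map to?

1

At position 6 the neighborhood is 111; the next row has 1 there.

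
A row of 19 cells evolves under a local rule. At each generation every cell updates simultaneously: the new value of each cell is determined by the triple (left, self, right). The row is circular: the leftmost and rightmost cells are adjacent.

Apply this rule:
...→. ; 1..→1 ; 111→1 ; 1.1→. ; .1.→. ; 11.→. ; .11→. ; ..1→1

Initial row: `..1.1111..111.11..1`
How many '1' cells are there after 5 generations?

4

11...11.11.1....11.
..1.1.......1..1...
.1...1.....1.11.1..
1.1.1.1...1......1.
.......1.1.1....1..
count of 1: 4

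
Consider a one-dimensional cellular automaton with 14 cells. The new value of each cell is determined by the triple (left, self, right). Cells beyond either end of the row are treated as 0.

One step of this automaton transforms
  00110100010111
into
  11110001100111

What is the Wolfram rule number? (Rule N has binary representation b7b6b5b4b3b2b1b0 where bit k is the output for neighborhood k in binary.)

position 12: 111 → 1  (bit 7 = 1)
position 3: 110 → 1  (bit 6 = 1)
position 4: 101 → 0  (bit 5 = 0)
position 6: 100 → 0  (bit 4 = 0)
position 2: 011 → 1  (bit 3 = 1)
position 5: 010 → 0  (bit 2 = 0)
position 1: 001 → 1  (bit 1 = 1)
position 0: 000 → 1  (bit 0 = 1)
bits b7..b0 = 11001011 = 203

203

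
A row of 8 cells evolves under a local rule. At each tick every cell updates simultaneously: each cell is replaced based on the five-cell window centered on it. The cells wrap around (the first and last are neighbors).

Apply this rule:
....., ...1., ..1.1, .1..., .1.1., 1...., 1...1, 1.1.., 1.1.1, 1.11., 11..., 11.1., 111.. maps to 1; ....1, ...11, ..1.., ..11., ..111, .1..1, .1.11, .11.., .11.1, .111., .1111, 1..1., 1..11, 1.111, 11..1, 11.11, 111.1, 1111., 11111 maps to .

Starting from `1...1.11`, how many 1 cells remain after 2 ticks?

11111...
....111.
count of 1: 3

3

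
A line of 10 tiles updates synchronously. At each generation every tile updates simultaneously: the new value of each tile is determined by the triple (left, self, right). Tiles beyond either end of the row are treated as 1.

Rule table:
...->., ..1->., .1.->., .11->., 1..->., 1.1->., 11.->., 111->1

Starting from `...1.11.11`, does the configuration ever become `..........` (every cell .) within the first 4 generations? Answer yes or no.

yes

.........1
..........
all cells are . at generation 2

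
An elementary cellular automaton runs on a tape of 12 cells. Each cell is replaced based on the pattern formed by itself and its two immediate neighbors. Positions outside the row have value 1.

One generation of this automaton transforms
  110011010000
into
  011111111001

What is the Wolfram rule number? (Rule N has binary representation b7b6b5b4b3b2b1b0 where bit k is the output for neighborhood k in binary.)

126

position 0: 111 → 0  (bit 7 = 0)
position 1: 110 → 1  (bit 6 = 1)
position 6: 101 → 1  (bit 5 = 1)
position 2: 100 → 1  (bit 4 = 1)
position 4: 011 → 1  (bit 3 = 1)
position 7: 010 → 1  (bit 2 = 1)
position 3: 001 → 1  (bit 1 = 1)
position 9: 000 → 0  (bit 0 = 0)
bits b7..b0 = 01111110 = 126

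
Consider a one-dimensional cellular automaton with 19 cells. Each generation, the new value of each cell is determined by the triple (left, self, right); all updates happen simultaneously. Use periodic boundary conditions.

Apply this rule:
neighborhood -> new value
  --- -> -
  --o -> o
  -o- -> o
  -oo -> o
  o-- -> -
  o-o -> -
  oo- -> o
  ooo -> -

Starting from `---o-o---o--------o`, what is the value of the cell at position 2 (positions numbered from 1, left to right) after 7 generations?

o

generation 1: --oo-o--oo-------oo
generation 2: -ooo-o-ooo------ooo
generation 3: -o-o-o-o-o-----oo-o
generation 4: -o-o-o-o-o----ooo-o
generation 5: -o-o-o-o-o---oo-o-o
generation 6: -o-o-o-o-o--ooo-o-o
generation 7: -o-o-o-o-o-oo-o-o-o
position 2 holds o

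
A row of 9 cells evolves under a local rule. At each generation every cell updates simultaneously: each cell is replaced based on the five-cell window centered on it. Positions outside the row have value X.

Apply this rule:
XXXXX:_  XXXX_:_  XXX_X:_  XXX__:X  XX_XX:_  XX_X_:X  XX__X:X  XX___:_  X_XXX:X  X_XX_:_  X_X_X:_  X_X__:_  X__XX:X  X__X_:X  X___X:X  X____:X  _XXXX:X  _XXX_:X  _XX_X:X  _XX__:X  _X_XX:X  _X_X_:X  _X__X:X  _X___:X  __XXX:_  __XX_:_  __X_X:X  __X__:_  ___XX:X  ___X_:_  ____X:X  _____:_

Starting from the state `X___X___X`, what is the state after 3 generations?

generation 1: X_X__XXX_
generation 2: _X_XX_X__
generation 3: X_X_XX_XX

X_X_XX_XX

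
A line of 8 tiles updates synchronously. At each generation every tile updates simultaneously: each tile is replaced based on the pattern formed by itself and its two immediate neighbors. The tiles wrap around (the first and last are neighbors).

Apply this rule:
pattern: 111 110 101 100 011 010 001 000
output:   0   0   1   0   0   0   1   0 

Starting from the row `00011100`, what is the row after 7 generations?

00001000

generation 1: 00100000
generation 2: 01000000
generation 3: 10000000
generation 4: 00000001
generation 5: 00000010
generation 6: 00000100
generation 7: 00001000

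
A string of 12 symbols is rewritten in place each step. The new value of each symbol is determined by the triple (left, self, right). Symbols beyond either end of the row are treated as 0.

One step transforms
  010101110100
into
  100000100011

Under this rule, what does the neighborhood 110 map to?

At position 7 the neighborhood is 110; the next row has 0 there.

0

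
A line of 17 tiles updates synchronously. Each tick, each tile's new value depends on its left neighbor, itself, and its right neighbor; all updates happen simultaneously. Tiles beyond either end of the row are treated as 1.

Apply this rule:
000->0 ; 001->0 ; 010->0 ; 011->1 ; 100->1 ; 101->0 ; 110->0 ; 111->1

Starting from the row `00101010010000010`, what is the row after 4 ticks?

10000001001000000
01000000100100000
00100000010010000
10010000001001000

10010000001001000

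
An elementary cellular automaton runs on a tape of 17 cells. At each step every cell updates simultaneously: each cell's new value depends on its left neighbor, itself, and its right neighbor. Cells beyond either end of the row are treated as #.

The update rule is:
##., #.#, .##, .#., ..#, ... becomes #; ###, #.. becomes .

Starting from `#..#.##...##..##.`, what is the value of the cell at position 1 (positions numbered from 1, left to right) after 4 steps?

.

#.#####.####.####
###...###..###...
..#.###.#.##.#.##
.####.##########.
position 1 holds .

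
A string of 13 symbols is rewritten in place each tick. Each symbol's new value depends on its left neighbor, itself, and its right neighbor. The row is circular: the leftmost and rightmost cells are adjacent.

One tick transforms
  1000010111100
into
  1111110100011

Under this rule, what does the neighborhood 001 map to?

At position 4 the neighborhood is 001; the next row has 1 there.

1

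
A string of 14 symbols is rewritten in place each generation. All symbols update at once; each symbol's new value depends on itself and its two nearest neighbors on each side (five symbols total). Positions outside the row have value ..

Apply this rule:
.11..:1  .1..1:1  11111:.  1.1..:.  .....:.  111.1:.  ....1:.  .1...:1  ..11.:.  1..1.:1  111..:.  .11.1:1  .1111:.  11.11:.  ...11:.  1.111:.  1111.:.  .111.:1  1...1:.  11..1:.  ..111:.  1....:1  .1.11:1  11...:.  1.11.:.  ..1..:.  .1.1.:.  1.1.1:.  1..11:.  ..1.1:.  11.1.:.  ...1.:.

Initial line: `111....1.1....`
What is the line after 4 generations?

....11...11...

.1..1.....11..
..11.11....1.1
...1..1.1.....
....11...11...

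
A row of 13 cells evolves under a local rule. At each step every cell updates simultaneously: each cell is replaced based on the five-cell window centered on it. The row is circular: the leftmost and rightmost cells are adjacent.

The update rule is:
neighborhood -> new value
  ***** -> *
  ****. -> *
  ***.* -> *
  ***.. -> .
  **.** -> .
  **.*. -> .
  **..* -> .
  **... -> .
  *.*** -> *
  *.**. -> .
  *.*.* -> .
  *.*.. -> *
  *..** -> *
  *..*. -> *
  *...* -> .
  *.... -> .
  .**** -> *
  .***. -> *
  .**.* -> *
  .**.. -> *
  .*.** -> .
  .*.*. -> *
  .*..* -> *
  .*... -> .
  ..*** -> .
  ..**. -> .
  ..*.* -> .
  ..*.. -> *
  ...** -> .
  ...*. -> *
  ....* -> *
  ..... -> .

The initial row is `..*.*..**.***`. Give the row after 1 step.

.*.****.*.**.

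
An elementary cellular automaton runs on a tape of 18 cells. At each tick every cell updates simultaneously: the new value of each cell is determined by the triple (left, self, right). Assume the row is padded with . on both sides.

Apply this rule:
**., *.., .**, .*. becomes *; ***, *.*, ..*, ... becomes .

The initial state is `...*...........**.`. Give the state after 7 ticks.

...*.*.*.**....*.*

tick 1: ...**..........***
tick 2: ...***.........*.*
tick 3: ...*.**........*.*
tick 4: ...*.***.......*.*
tick 5: ...*.*.**......*.*
tick 6: ...*.*.***.....*.*
tick 7: ...*.*.*.**....*.*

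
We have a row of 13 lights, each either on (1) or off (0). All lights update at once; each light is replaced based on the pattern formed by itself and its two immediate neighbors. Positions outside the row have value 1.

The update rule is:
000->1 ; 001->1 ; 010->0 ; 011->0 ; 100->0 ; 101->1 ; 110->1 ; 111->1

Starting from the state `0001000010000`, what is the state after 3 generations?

generation 1: 0110011100111
generation 2: 1010101101011
generation 3: 1101010110101

1101010110101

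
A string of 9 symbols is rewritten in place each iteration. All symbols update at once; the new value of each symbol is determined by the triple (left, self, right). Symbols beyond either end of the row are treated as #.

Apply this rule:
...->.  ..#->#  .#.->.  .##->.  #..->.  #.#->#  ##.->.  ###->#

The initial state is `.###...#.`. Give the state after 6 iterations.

iteration 1: #.#...#.#
iteration 2: .#...#.#.
iteration 3: #...#.#.#
iteration 4: ...#.#.#.
iteration 5: ..#.#.#.#
iteration 6: .#.#.#.#.

.#.#.#.#.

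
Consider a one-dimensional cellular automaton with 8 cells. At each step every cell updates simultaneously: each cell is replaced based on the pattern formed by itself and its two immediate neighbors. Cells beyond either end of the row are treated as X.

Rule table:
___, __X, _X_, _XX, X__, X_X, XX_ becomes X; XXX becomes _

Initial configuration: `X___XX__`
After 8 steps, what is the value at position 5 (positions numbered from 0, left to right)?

_

step 1: XXXXXXXX
step 2: ________
step 3: XXXXXXXX  (repeats step 1; period 2)
step 8: ________
position 5 holds _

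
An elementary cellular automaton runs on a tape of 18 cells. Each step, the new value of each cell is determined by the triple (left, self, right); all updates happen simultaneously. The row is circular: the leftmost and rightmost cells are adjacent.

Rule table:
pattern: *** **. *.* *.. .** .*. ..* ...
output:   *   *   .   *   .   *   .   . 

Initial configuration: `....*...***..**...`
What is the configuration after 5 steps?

step 1: ....**...***..**..
step 2: .....**...***..**.
step 3: ......**...***..**
step 4: *......**...***..*
step 5: **......**...***..

**......**...***..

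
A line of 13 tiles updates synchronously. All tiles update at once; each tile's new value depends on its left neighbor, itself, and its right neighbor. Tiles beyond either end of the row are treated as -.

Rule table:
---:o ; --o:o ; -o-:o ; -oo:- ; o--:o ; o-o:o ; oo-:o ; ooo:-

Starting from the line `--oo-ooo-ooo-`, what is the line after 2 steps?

-oo-ooo-ooo-o

oo-oo--oo--oo
-oo-ooo-ooo-o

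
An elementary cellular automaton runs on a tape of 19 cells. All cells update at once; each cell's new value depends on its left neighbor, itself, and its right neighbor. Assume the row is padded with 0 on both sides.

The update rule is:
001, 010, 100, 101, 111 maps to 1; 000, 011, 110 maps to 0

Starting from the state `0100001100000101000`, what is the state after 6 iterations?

1110010010001111100
0101111111010111010
1110111110111010111
0101011101010111010
1111101011111010111
0111011101110111010

0111011101110111010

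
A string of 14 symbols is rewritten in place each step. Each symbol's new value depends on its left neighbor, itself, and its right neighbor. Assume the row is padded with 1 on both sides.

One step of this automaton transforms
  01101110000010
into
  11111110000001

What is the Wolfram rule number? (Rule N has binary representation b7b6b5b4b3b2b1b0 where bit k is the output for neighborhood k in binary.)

232

position 5: 111 → 1  (bit 7 = 1)
position 2: 110 → 1  (bit 6 = 1)
position 0: 101 → 1  (bit 5 = 1)
position 7: 100 → 0  (bit 4 = 0)
position 1: 011 → 1  (bit 3 = 1)
position 12: 010 → 0  (bit 2 = 0)
position 11: 001 → 0  (bit 1 = 0)
position 8: 000 → 0  (bit 0 = 0)
bits b7..b0 = 11101000 = 232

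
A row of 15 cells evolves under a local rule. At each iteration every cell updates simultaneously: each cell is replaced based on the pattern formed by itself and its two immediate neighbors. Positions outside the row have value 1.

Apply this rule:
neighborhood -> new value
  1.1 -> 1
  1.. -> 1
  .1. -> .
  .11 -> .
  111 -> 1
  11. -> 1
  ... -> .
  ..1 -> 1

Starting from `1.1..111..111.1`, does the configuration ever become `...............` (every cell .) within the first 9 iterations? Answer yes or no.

11.11.1111.111.
111.11.1111.111
1111.11.1111.11
11111.11.1111.1
111111.11.1111.
1111111.11.1111
11111111.11.111
111111111.11.11
1111111111.11.1
iteration 9 is 1111111111.11.1, still not uniform .

no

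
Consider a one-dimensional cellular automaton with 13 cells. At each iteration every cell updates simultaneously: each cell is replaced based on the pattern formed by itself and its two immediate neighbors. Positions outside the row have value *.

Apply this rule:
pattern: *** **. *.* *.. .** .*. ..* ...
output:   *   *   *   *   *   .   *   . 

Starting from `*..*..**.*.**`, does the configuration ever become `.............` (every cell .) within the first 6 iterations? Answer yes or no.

no

***.*****.***
*************
*************  (fixed point — unchanged through iteration 6)
iteration 6 is *************, still not uniform .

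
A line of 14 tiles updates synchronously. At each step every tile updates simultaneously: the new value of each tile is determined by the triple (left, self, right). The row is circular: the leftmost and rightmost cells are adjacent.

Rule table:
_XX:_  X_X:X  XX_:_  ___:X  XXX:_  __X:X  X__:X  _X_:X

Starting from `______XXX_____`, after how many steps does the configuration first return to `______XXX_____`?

XXXXXX___XXXXX
______XXX_____

2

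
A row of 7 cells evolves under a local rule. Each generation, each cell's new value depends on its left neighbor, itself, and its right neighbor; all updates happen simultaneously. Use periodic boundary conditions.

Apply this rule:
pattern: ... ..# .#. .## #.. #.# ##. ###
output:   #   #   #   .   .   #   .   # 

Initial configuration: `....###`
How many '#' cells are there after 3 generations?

generation 1: .###.#.
generation 2: #.#.##.
generation 3: ####..#
count of #: 5

5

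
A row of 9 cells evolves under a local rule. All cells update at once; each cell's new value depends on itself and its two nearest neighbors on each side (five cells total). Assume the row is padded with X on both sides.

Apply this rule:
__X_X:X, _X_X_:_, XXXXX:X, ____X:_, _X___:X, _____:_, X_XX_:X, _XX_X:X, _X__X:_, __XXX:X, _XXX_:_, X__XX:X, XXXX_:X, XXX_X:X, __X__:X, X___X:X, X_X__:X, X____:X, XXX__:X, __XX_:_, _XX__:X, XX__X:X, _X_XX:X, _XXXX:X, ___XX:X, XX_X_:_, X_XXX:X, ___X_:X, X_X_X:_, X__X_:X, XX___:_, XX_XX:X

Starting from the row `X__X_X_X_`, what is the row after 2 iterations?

XXXX____X
XXXX_X_XX

XXXX_X_XX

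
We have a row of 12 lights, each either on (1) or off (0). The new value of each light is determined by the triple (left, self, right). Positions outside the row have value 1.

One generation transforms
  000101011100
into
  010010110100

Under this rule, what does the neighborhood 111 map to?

0

At position 8 the neighborhood is 111; the next row has 0 there.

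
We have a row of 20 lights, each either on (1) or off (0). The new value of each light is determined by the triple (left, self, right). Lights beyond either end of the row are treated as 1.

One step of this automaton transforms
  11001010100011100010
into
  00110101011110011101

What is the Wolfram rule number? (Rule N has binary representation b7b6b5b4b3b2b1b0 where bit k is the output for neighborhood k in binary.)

position 0: 111 → 0  (bit 7 = 0)
position 1: 110 → 0  (bit 6 = 0)
position 5: 101 → 1  (bit 5 = 1)
position 2: 100 → 1  (bit 4 = 1)
position 12: 011 → 1  (bit 3 = 1)
position 4: 010 → 0  (bit 2 = 0)
position 3: 001 → 1  (bit 1 = 1)
position 10: 000 → 1  (bit 0 = 1)
bits b7..b0 = 00111011 = 59

59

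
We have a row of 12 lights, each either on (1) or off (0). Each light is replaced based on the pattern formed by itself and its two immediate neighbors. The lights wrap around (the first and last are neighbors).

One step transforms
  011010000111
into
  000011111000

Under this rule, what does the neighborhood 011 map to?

At position 1 the neighborhood is 011; the next row has 0 there.

0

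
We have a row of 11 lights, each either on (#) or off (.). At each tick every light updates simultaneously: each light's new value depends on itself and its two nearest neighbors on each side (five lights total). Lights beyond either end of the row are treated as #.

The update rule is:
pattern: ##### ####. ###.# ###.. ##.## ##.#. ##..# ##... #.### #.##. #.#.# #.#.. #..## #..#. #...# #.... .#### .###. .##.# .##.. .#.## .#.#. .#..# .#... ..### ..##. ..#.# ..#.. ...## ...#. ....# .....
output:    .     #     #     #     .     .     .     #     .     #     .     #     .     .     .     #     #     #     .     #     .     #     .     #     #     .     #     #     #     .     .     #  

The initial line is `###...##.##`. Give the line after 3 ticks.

tick 1: .###.#....#
tick 2: ..##.###.##
tick 3: ......##..#

......##..#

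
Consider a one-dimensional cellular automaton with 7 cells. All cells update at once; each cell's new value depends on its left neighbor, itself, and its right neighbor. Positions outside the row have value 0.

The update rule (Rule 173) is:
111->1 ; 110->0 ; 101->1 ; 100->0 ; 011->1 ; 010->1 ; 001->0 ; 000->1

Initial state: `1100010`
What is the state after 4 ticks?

1001010
1001110
1001100
1001001

1001001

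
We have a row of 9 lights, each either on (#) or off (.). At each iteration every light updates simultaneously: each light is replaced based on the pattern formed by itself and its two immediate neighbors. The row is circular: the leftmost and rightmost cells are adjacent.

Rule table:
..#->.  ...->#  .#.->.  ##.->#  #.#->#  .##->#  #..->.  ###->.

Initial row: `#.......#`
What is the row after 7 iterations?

#.#####.#
###...###
..#.#.#..
#..#.#..#
#...#...#
#.#...#.#
##..#..##

##..#..##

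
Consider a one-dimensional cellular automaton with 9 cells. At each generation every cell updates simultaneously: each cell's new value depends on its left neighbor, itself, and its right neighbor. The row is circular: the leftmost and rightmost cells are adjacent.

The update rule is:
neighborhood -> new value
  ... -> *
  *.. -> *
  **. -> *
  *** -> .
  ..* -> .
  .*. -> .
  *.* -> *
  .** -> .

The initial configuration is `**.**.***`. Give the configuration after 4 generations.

generation 1: .**.**...
generation 2: ..**.****
generation 3: *..**...*
generation 4: **..***..

**..***..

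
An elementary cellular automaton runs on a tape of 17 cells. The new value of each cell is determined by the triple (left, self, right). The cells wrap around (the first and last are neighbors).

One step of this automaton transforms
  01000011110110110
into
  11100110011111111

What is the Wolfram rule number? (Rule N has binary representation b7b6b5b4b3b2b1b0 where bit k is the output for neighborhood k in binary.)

126

position 7: 111 → 0  (bit 7 = 0)
position 9: 110 → 1  (bit 6 = 1)
position 10: 101 → 1  (bit 5 = 1)
position 2: 100 → 1  (bit 4 = 1)
position 6: 011 → 1  (bit 3 = 1)
position 1: 010 → 1  (bit 2 = 1)
position 0: 001 → 1  (bit 1 = 1)
position 3: 000 → 0  (bit 0 = 0)
bits b7..b0 = 01111110 = 126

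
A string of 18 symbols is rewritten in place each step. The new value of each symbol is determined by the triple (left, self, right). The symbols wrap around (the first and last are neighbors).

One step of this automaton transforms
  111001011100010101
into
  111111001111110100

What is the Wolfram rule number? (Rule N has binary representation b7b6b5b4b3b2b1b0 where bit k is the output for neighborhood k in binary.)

215

position 0: 111 → 1  (bit 7 = 1)
position 2: 110 → 1  (bit 6 = 1)
position 6: 101 → 0  (bit 5 = 0)
position 3: 100 → 1  (bit 4 = 1)
position 7: 011 → 0  (bit 3 = 0)
position 5: 010 → 1  (bit 2 = 1)
position 4: 001 → 1  (bit 1 = 1)
position 11: 000 → 1  (bit 0 = 1)
bits b7..b0 = 11010111 = 215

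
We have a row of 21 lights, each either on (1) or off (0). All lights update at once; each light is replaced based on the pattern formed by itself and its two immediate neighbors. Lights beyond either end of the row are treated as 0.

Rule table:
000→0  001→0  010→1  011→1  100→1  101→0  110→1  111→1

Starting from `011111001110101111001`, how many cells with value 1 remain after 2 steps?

16

step 1: 011111101110101111101
step 2: 011111101110101111101
count of 1: 16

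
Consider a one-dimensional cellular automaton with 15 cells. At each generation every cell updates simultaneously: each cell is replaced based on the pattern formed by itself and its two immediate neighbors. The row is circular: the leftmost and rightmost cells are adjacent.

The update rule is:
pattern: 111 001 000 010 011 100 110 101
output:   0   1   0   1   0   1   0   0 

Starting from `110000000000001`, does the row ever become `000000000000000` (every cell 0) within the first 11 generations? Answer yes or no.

001000000000010
011100000000111
000010000001000
000111000011100
001000100100010
011101111110111
000000000000000
all cells are 0 at generation 7

yes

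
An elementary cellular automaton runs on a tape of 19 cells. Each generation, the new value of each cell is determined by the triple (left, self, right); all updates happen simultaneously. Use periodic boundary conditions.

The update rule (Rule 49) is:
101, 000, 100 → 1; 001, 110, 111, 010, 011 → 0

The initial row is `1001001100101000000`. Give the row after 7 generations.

0100010010011110010

generation 1: 0100100010010111110
generation 2: 0010011001001000001
generation 3: 1001000100100111100
generation 4: 0100110010010000010
generation 5: 0010001001001111001
generation 6: 1001100100100000100
generation 7: 0100010010011110010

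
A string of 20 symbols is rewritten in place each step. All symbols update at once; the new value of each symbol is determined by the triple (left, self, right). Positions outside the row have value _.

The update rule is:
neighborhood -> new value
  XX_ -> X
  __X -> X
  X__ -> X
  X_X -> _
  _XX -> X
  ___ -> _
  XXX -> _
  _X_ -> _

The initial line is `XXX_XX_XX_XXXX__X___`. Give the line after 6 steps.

XX_XX__X____X_XXXXXX

X_X_XX_XX_X__XXX_X__
____XX_XX__XXX_X__X_
___XXX_XXXXX_X__XX_X
__XX_X_X___X__XXXX__
_XXX____X_X_XXX__XX_
XX_XX__X____X_XXXXXX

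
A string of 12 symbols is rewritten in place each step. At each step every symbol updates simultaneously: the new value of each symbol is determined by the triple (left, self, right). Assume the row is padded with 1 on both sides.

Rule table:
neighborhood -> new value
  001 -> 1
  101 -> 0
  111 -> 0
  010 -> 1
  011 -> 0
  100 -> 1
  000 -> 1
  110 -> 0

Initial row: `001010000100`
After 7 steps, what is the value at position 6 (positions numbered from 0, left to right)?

111011111111
000000000000
111111111111
000000000000  (repeats step 2; period 2)
step 7: 111111111111
position 6 holds 1

1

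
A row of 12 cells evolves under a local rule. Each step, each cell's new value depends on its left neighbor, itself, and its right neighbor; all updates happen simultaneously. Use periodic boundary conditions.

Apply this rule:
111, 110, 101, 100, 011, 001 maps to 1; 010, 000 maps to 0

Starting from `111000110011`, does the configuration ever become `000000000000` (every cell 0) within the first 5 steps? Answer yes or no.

no

111101111111
111111111111
111111111111  (fixed point — unchanged through step 5)
step 5 is 111111111111, still not uniform 0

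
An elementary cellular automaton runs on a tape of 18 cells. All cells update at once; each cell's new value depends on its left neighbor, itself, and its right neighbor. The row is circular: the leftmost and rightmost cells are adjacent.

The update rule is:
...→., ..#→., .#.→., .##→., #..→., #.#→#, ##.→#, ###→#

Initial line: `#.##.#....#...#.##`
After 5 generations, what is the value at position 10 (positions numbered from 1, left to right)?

generation 1: ##.##..........#.#
generation 2: ###.#...........#.
generation 3: .###.............#
generation 4: #.##..............
generation 5: .#.#..............
position 10 holds .

.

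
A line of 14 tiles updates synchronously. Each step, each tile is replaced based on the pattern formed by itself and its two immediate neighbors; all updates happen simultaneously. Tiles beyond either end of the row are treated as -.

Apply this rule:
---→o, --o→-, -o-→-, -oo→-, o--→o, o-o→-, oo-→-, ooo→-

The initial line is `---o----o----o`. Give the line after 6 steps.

o----o----oooo

oo--ooo--ooo--
--o----o----oo
o--ooo--ooo---
-o----o----ooo
--ooo--ooo----
o----o----oooo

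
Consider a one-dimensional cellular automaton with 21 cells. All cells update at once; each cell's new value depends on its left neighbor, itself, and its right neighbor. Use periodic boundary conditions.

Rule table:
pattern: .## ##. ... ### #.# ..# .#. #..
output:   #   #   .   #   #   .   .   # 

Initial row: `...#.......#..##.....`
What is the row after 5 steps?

........#....########

....#.......#.###....
.....#.......#####...
......#......######..
.......#.....#######.
........#....########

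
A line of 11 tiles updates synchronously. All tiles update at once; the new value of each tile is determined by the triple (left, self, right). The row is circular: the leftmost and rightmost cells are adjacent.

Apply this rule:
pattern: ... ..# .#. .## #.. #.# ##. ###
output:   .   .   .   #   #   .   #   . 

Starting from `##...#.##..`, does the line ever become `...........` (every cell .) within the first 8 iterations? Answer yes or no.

###....###.
#.##...#.#.
..###......
..#.##.....
....###....
....#.##...
......###..
......#.##.
iteration 8 is ......#.##., still not uniform .

no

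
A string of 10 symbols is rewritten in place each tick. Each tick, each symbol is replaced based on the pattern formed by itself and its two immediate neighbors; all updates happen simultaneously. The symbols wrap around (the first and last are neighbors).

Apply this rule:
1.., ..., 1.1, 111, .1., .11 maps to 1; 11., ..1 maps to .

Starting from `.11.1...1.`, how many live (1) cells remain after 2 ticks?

.1.1111.11
111111.11.
count of 1: 8

8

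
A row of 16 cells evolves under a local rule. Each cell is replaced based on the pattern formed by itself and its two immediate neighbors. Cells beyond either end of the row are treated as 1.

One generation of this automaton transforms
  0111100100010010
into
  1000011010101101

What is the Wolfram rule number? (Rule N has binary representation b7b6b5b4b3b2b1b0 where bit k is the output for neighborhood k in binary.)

position 2: 111 → 0  (bit 7 = 0)
position 4: 110 → 0  (bit 6 = 0)
position 0: 101 → 1  (bit 5 = 1)
position 5: 100 → 1  (bit 4 = 1)
position 1: 011 → 0  (bit 3 = 0)
position 7: 010 → 0  (bit 2 = 0)
position 6: 001 → 1  (bit 1 = 1)
position 9: 000 → 0  (bit 0 = 0)
bits b7..b0 = 00110010 = 50

50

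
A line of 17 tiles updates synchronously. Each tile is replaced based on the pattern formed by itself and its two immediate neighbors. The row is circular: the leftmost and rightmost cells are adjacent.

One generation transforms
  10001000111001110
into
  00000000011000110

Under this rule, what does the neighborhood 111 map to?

At position 9 the neighborhood is 111; the next row has 1 there.

1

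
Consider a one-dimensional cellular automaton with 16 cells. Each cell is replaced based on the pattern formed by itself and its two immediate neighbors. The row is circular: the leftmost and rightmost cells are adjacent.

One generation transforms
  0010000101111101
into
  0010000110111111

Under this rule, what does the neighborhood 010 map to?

1

At position 2 the neighborhood is 010; the next row has 1 there.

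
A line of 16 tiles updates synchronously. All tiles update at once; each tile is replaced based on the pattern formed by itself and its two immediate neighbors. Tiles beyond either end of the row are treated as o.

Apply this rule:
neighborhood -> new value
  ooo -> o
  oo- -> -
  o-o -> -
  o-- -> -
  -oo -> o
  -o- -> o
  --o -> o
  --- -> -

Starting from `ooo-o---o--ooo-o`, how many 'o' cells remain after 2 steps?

oo--o--oo-ooo--o
o--oo-oo--oo--oo
count of o: 9

9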